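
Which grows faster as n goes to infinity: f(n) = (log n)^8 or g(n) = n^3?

g(n) = n^3 grows faster: any positive polynomial dominates any polylog.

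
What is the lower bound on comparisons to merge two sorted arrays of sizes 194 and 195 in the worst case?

Adversary: with |194 - 195| <= 1 the inputs can be fully interleaved so that every adjacent pair in the merged output comes from different arrays. Then each of the 388 adjacent pairs must be directly compared, or the algorithm cannot determine their relative order. Standard merge meets this bound.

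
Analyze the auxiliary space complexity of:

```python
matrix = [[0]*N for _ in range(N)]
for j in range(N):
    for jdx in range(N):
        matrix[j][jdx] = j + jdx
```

Space complexity: O(n^2).
A 2D structure of size n x n is allocated.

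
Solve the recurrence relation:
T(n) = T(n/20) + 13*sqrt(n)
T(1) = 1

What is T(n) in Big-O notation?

Each level contributes sqrt(n/20^k). Geometric series with ratio 1/sqrt(20) < 1 sums to O(sqrt(n)).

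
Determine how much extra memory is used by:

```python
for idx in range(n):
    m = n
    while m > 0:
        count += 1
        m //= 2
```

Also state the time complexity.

Space complexity: O(1).
Only a constant amount of auxiliary storage is used; nothing grows with n.
Time complexity: O(n log n).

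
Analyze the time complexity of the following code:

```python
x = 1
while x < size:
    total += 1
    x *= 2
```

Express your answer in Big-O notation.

Time complexity: O(log n).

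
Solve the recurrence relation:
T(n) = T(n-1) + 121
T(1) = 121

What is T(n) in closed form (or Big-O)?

Unrolling: T(n) = T(n-1) + 121 = T(n-2) + 2*121 = ... = T(1) + (n-1)*121 = 121 + (n-1)*121 = 121n.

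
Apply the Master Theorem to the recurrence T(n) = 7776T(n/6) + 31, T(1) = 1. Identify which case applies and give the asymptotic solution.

a=7776, b=6, f(n)=31.
log_6(7776) = 5 > 0.
Since f(n) = O(n^0) is polynomially smaller than n^5, Case 1 applies.
T(n) = Theta(n^5).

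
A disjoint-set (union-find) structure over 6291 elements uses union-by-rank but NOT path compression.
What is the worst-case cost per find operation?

Union-by-rank alone keeps every tree's height <= log_2(6291) ~= 12.6. Each find traverses from a node to its root, costing O(height) = O(log n). Without path compression this bound is tight.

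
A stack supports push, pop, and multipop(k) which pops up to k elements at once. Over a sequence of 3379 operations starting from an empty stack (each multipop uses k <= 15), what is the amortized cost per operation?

Each element is pushed exactly once and popped at most once (whether by pop or as part of a multipop). So the total number of individual pops over the whole sequence is at most the number of pushes, which is at most 3379. Total work <= 2 * 3379, hence O(1) amortized per operation.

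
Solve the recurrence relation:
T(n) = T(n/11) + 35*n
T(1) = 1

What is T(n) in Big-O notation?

Geometric series: 35*n*(1 + 1/11 + 1/11^2 + ...) = O(n). T(n) = O(n).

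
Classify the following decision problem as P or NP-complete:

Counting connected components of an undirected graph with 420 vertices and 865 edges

This problem is in P: BFS/DFS visits each vertex and edge once: O(V+E).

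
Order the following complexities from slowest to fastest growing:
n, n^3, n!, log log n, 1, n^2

Ordered by growth rate: 1 < log log n < n < n^2 < n^3 < n!.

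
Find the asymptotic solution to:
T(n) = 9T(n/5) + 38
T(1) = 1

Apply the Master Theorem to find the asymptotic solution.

a=9, b=5, f(n)=38. log_5(9) = 1.365. Case 1 of Master Theorem: T(n) = O(n^1.365).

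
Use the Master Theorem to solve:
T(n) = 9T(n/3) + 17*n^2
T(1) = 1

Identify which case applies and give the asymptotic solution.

a=9, b=3, f(n)=17*n^2.
log_3(9) = 2, so n^(log_b(a)) = n^2.
f(n) = Theta(n^2), so Case 2 applies.
T(n) = Theta(n^2 log n).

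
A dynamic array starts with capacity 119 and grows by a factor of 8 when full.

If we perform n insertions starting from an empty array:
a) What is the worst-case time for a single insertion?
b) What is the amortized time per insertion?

(a) Worst-case single insertion: O(n) -- when the array is full at capacity c, the resize copies all c elements, and c can be Theta(n).
(b) Resizes happen at sizes 119, 952, 7616, ... Total copy cost for n insertions: 119 + 952 + ... = O(n) (geometric series with ratio 1/8). Amortized cost per insertion: O(n)/n = O(1).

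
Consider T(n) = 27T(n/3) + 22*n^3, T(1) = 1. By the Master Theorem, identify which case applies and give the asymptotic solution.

a=27, b=3, f(n)=22*n^3.
log_3(27) = 3, so n^(log_b(a)) = n^3.
f(n) = Theta(n^3), so Case 2 applies.
T(n) = Theta(n^3 log n).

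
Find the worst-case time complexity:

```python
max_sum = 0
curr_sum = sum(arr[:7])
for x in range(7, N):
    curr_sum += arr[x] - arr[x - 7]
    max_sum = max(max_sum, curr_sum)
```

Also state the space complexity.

Time complexity: O(n).
Space complexity: O(1).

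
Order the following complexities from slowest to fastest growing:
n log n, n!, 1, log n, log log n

Ordered by growth rate: 1 < log log n < log n < n log n < n!.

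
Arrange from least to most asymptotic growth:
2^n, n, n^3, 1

Ordered by growth rate: 1 < n < n^3 < 2^n.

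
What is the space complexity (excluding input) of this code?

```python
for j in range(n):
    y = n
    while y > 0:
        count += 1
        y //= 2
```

Space complexity: O(1).
Only a constant amount of auxiliary storage is used; nothing grows with n.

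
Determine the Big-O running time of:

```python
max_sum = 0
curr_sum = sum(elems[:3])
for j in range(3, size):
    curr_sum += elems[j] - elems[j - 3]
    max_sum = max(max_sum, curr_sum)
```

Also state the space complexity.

Time complexity: O(n).
Space complexity: O(1).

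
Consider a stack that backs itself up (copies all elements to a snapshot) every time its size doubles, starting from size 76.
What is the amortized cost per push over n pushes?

Backups occur at sizes 76, 152, 304, ..., copying 76 + 152 + 304 + ... <= 2n elements total (geometric series). Spread over n pushes, the amortized backup cost is O(1) per push.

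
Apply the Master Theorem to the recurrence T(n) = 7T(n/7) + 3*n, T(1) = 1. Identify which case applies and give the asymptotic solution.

a=7, b=7, f(n)=3*n.
log_7(7) = 1, so n^(log_b(a)) = n.
f(n) = Theta(n), so Case 2 applies.
T(n) = Theta(n log n).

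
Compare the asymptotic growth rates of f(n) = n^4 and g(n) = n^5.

g(n) = n^5 grows faster: n^5/n^4 = n^1 -> infinity.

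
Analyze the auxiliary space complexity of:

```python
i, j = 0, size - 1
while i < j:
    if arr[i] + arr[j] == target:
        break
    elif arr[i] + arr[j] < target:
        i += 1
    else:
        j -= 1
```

Space complexity: O(1).
Only a constant amount of auxiliary storage is used; nothing grows with n.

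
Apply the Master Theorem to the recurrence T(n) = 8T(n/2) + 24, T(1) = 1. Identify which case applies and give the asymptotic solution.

a=8, b=2, f(n)=24.
log_2(8) = 3 > 0.
Since f(n) = O(n^0) is polynomially smaller than n^3, Case 1 applies.
T(n) = Theta(n^3).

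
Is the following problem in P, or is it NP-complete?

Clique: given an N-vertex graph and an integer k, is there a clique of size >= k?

This problem is NP-complete: complement of Independent Set / Vertex Cover (with k part of the input).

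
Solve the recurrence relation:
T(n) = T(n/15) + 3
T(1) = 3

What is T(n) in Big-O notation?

Each step divides n by 15 and adds 3. After log_15(n) steps, T(n) = O(log n).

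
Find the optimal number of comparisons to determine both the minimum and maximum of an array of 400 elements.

Naive approach: 798 comparisons (399 for max + 399 for min).
Optimal: Compare elements in pairs first (floor(n/2) = 200 comparisons), then find max among winners and min among losers (199 comparisons each).
Total: ceil(3n/2) - 2 = 598 comparisons. An adversary argument shows this is also a lower bound.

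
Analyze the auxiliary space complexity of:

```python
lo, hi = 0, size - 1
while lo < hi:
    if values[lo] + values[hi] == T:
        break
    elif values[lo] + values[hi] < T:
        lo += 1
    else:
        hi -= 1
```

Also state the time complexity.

Space complexity: O(1).
Only a constant amount of auxiliary storage is used; nothing grows with n.
Time complexity: O(n).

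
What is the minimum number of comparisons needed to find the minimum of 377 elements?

Finding the minimum requires 376 comparisons, identical reasoning to finding the maximum. Each comparison eliminates one candidate.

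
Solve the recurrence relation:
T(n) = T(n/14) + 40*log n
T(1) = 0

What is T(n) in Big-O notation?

Each of the log_14(n) levels adds O(log n). T(n) = O(log^2 n).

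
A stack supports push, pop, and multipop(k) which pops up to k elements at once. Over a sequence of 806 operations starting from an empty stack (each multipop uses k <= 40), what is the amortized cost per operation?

Each element is pushed exactly once and popped at most once (whether by pop or as part of a multipop). So the total number of individual pops over the whole sequence is at most the number of pushes, which is at most 806. Total work <= 2 * 806, hence O(1) amortized per operation.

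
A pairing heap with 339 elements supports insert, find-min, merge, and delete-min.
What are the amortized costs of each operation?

Pairing heaps are self-adjusting heap-ordered trees. Insert and merge link two roots: O(1). Find-min reads the root: O(1). Delete-min removes the root, then pairs children in two passes; amortized cost is O(log 339) = O(log n).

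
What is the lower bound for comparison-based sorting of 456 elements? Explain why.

A comparison-based sorting algorithm corresponds to a decision tree. With 456! possible permutations, the tree has 456! leaves. The height is at least log_2(456!) = Omega(n log n) by Stirling's approximation.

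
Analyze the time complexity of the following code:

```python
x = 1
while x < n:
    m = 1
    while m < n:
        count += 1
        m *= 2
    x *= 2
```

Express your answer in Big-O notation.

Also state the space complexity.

Time complexity: O(log^2 n).
Space complexity: O(1).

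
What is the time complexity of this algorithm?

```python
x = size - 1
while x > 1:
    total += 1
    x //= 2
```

Time complexity: O(log n).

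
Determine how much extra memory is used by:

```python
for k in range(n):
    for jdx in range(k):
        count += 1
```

Space complexity: O(1).
Only a constant amount of auxiliary storage is used; nothing grows with n.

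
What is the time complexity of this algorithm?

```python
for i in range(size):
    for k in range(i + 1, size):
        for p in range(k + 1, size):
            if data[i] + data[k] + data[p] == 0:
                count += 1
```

Time complexity: O(n^3).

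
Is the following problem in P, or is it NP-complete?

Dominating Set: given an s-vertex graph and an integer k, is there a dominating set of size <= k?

This problem is NP-complete: reduces from Set Cover (with k part of the input).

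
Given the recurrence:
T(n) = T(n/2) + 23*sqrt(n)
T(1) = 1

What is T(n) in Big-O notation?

Each level contributes sqrt(n/2^k). Geometric series with ratio 1/sqrt(2) < 1 sums to O(sqrt(n)).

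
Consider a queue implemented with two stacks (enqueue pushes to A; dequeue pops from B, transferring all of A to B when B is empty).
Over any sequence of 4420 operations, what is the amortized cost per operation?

Each element is pushed to A once, popped once, pushed to B once, and popped once: 4 unit operations over its lifetime. Over 4420 operations the total work is O(4420). Amortized O(1) per enqueue/dequeue.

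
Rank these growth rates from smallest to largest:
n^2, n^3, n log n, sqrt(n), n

Ordered by growth rate: sqrt(n) < n < n log n < n^2 < n^3.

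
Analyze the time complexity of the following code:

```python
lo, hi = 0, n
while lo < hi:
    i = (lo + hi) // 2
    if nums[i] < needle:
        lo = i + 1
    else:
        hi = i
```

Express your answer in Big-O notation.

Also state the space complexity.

Time complexity: O(log n).
Space complexity: O(1).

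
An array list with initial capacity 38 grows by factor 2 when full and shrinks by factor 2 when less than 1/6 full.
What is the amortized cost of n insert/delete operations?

Using potential function Phi = |2*size - capacity|. Resizing costs are offset by potential release. Amortized O(1) per operation.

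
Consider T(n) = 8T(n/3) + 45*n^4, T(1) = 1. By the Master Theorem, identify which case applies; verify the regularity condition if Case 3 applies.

a=8, b=3, f(n)=45*n^4.
log_3(8) = 1.893 < 4.
f(n) = Omega(n^(1.893+epsilon)) for some epsilon > 0, so Case 3 is the candidate.
Regularity: a*f(n/b) = 8*45*(n/3)^4 = (8/81)*45*n^4 <= c*f(n) with c = 8/81 < 1. Satisfied.
Case 3: T(n) = Theta(n^4).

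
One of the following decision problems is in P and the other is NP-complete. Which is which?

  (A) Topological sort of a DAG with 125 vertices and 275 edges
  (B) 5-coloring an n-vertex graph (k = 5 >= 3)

(A) is P: DFS-based topological sort runs in O(V+E).
(B) is NP-complete: graph k-coloring for k>=3 is NP-complete by reduction from 3-SAT.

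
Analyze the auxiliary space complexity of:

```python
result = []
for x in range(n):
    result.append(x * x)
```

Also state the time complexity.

Space complexity: O(n).
Auxiliary storage grows linearly with the input size n in the worst case.
Time complexity: O(n).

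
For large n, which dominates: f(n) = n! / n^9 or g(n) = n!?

g(n) = n! grows faster: the ratio n!/(n!/n^9) = n^9 -> infinity.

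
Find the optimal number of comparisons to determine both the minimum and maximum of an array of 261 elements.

Naive approach: 520 comparisons (260 for max + 260 for min).
Optimal: Compare elements in pairs first (floor(n/2) = 130 comparisons), then find max among winners and min among losers (130 comparisons each).
Total: ceil(3n/2) - 2 = 390 comparisons. An adversary argument shows this is also a lower bound.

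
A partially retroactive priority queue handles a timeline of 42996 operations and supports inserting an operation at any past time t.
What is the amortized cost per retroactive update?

Partially retroactive priority queues (Demaine-Iacono-Langerman) allow updates at past times with queries only at the present. With a balanced BST over the m = 42996 timeline events tracking bridges, each retroactive insert or delete is O(log m) amortized.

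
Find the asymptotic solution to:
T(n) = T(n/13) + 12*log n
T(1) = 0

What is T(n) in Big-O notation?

Each of the log_13(n) levels adds O(log n). T(n) = O(log^2 n).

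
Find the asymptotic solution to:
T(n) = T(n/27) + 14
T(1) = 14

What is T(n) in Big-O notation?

Each step divides n by 27 and adds 14. After log_27(n) steps, T(n) = O(log n).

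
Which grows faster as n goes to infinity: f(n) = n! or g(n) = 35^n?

f(n) = n! grows faster: n!/35^n -> infinity by Stirling.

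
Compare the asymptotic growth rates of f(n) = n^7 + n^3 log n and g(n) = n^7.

f(n) = n^7 + n^3 log n and g(n) = n^7 are Theta of each other: the lower-order n^3 log n term is o(n^7); both are Theta(n^7).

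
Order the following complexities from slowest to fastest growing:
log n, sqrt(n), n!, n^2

Ordered by growth rate: log n < sqrt(n) < n^2 < n!.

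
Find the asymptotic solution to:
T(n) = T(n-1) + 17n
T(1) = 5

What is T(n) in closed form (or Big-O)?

Unrolling: T(n) = 5 + 17*(2 + 3 + ... + n) = 5 + 17*(n(n+1)/2 - 1) = O(n^2).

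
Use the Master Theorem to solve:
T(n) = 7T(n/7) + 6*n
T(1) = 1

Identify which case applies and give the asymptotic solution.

a=7, b=7, f(n)=6*n.
log_7(7) = 1, so n^(log_b(a)) = n.
f(n) = Theta(n), so Case 2 applies.
T(n) = Theta(n log n).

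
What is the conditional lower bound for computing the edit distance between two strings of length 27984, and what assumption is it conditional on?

Under SETH (the Strong Exponential Time Hypothesis), edit distance on length-27984 strings cannot be computed in O(n^(2-epsilon)) time for any epsilon > 0 (Backurs-Indyk). The reduction is from CNF-SAT via the orthogonal vectors problem.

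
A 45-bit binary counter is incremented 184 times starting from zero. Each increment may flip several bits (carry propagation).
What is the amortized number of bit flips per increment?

Bit i flips on every 2^i-th increment, so over 184 increments bit i flips floor(184/2^i) times. Summing over i: total flips < 2 * 184. Amortized: < 2 = O(1) per increment.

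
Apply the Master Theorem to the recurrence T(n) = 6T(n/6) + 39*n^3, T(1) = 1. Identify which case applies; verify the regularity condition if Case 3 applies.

a=6, b=6, f(n)=39*n^3.
log_6(6) = 1 < 3.
f(n) = Omega(n^(1+epsilon)) for some epsilon > 0, so Case 3 is the candidate.
Regularity: a*f(n/b) = 6*39*(n/6)^3 = (6/216)*39*n^3 <= c*f(n) with c = 6/216 < 1. Satisfied.
Case 3: T(n) = Theta(n^3).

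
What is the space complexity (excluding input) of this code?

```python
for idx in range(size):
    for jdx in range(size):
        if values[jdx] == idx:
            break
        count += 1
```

Space complexity: O(1).
Only a constant amount of auxiliary storage is used; nothing grows with n.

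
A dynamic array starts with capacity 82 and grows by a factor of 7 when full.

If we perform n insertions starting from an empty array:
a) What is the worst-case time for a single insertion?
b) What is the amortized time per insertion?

(a) Worst-case single insertion: O(n) -- when the array is full at capacity c, the resize copies all c elements, and c can be Theta(n).
(b) Resizes happen at sizes 82, 574, 4018, ... Total copy cost for n insertions: 82 + 574 + ... = O(n) (geometric series with ratio 1/7). Amortized cost per insertion: O(n)/n = O(1).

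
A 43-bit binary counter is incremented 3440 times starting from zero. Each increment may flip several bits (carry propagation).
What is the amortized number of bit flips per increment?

Bit i flips on every 2^i-th increment, so over 3440 increments bit i flips floor(3440/2^i) times. Summing over i: total flips < 2 * 3440. Amortized: < 2 = O(1) per increment.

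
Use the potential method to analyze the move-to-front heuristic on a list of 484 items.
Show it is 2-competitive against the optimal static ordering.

Let Phi = number of inversions between the MTF list and the optimal static list (0 <= Phi <= C(484,2)). Accessing an element at MTF position k and optimal position j: the move-to-front destroys all k-1 inversions in front of it that are not in front in optimal (>= k-j of them) and creates at most j-1 new ones. Amortized cost <= k + (j-1) - (k-j) = 2j - 1 <= 2 * optimal cost.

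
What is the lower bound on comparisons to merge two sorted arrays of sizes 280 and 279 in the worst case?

Adversary: with |280 - 279| <= 1 the inputs can be fully interleaved so that every adjacent pair in the merged output comes from different arrays. Then each of the 558 adjacent pairs must be directly compared, or the algorithm cannot determine their relative order. Standard merge meets this bound.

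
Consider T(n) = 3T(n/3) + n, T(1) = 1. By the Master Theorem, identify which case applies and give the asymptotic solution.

a=3, b=3, f(n)=n.
log_3(3) = 1, so n^(log_b(a)) = n.
f(n) = Theta(n), so Case 2 applies.
T(n) = Theta(n log n).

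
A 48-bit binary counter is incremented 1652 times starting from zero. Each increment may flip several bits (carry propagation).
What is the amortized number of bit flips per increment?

Bit i flips on every 2^i-th increment, so over 1652 increments bit i flips floor(1652/2^i) times. Summing over i: total flips < 2 * 1652. Amortized: < 2 = O(1) per increment.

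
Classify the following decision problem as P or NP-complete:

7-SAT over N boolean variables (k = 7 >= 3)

This problem is NP-complete: 3-SAT is NP-complete (Cook-Levin); k-SAT for k>=3 reduces from 3-SAT.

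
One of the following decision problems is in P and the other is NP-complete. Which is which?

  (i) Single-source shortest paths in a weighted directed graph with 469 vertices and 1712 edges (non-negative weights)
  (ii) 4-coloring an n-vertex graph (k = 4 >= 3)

(i) is P: Dijkstra's algorithm runs in O((V+E) log V).
(ii) is NP-complete: graph k-coloring for k>=3 is NP-complete by reduction from 3-SAT.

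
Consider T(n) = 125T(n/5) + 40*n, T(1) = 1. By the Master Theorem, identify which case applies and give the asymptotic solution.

a=125, b=5, f(n)=40*n.
log_5(125) = 3 > 1.
Since f(n) = O(n^1) is polynomially smaller than n^3, Case 1 applies.
T(n) = Theta(n^3).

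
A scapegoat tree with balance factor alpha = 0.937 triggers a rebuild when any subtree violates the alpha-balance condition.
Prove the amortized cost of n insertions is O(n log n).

Define potential Phi = c * sum of |size(left(v)) - size(right(v))| over all nodes. An insertion at depth d costs O(d) = O(log n) and increases Phi by O(log n). When a rebuild of subtree of size s occurs, it costs O(s) but reduces Phi by Omega(s). With alpha = 0.937, between rebuilds Omega(s) insertions must occur. Amortized cost per insertion: O(log n).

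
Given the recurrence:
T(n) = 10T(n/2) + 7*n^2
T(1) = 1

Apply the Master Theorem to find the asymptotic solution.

a=10, b=2, f(n)=7*n^2. log_2(10) = 3.322. Case 1 of Master Theorem: T(n) = O(n^3.322).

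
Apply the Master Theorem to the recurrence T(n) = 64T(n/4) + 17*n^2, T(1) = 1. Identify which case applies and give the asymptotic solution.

a=64, b=4, f(n)=17*n^2.
log_4(64) = 3 > 2.
Since f(n) = O(n^2) is polynomially smaller than n^3, Case 1 applies.
T(n) = Theta(n^3).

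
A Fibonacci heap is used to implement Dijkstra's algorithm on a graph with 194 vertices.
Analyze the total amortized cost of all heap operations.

Dijkstra performs 194 insert, 194 extract-min, and at most E decrease-key operations. With Fibonacci heap: insert O(1) amortized, extract-min O(log n) amortized, decrease-key O(1) amortized. Total with n = 194: O(n * 1 + n * log n + E * 1) = O(n log n + E).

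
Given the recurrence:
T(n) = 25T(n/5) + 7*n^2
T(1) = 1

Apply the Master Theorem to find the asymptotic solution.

a=25, b=5, f(n)=7*n^2. log_5(25) = 2. Case 2: T(n) = O(n^2 log n).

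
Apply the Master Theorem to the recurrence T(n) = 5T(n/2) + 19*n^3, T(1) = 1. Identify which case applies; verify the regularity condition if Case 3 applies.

a=5, b=2, f(n)=19*n^3.
log_2(5) = 2.322 < 3.
f(n) = Omega(n^(2.322+epsilon)) for some epsilon > 0, so Case 3 is the candidate.
Regularity: a*f(n/b) = 5*19*(n/2)^3 = (5/8)*19*n^3 <= c*f(n) with c = 5/8 < 1. Satisfied.
Case 3: T(n) = Theta(n^3).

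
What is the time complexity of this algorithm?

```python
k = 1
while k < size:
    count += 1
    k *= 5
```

Time complexity: O(log n).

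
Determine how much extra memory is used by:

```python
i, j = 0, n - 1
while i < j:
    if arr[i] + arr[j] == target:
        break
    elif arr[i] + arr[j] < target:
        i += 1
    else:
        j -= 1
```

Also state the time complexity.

Space complexity: O(1).
Only a constant amount of auxiliary storage is used; nothing grows with n.
Time complexity: O(n).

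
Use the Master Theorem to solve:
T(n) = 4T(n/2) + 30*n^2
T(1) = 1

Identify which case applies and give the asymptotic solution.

a=4, b=2, f(n)=30*n^2.
log_2(4) = 2, so n^(log_b(a)) = n^2.
f(n) = Theta(n^2), so Case 2 applies.
T(n) = Theta(n^2 log n).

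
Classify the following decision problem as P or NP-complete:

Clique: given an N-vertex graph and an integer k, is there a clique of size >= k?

This problem is NP-complete: complement of Independent Set / Vertex Cover (with k part of the input).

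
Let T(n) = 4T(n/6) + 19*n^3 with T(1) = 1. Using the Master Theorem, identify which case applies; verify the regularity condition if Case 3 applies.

a=4, b=6, f(n)=19*n^3.
log_6(4) = 0.7737 < 3.
f(n) = Omega(n^(0.7737+epsilon)) for some epsilon > 0, so Case 3 is the candidate.
Regularity: a*f(n/b) = 4*19*(n/6)^3 = (4/216)*19*n^3 <= c*f(n) with c = 4/216 < 1. Satisfied.
Case 3: T(n) = Theta(n^3).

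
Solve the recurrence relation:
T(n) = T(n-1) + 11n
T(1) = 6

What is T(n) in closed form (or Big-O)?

Unrolling: T(n) = 6 + 11*(2 + 3 + ... + n) = 6 + 11*(n(n+1)/2 - 1) = O(n^2).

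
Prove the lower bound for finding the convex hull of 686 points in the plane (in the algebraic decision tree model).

Reduction from sorting: given 686 numbers x_1,...,x_{686}, map x_i to the point (x_i, x_i^2) on the parabola y = x^2. All points are on the convex hull, and walking the hull gives them in sorted x-order. Since sorting requires Omega(n log n), so does planar convex hull.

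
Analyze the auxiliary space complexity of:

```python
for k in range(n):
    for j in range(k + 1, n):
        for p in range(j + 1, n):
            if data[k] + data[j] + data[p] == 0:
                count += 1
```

Space complexity: O(1).
Only a constant amount of auxiliary storage is used; nothing grows with n.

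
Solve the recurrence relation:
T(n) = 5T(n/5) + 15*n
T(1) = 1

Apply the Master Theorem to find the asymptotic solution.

a=5, b=5, f(n)=15*n. log_5(5) = 1. Case 2: T(n) = O(n log n).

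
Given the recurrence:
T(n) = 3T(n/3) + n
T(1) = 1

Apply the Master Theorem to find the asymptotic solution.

a=3, b=3, f(n)=n. log_3(3) = 1. Case 2: T(n) = O(n log n).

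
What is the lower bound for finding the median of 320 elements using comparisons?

To find the median of 320 elements, every element must be compared at least once, so the lower bound is Omega(n). The BFPRT algorithm achieves O(n), making this tight.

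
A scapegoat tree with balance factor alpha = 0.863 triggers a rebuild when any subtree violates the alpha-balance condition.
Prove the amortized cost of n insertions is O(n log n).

Define potential Phi = c * sum of |size(left(v)) - size(right(v))| over all nodes. An insertion at depth d costs O(d) = O(log n) and increases Phi by O(log n). When a rebuild of subtree of size s occurs, it costs O(s) but reduces Phi by Omega(s). With alpha = 0.863, between rebuilds Omega(s) insertions must occur. Amortized cost per insertion: O(log n).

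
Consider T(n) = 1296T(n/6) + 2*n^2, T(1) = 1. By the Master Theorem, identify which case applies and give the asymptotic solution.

a=1296, b=6, f(n)=2*n^2.
log_6(1296) = 4 > 2.
Since f(n) = O(n^2) is polynomially smaller than n^4, Case 1 applies.
T(n) = Theta(n^4).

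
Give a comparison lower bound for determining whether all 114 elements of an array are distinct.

In the algebraic decision-tree model, the YES region for element distinctness on 114 elements has 114! connected components (one per ordering). Ben-Or's theorem then gives a lower bound of Omega(log(n!)) = Omega(n log n).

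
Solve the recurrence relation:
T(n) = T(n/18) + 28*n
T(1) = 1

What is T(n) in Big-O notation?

Geometric series: 28*n*(1 + 1/18 + 1/18^2 + ...) = O(n). T(n) = O(n).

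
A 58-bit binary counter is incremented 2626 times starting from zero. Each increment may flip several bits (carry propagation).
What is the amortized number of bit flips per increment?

Bit i flips on every 2^i-th increment, so over 2626 increments bit i flips floor(2626/2^i) times. Summing over i: total flips < 2 * 2626. Amortized: < 2 = O(1) per increment.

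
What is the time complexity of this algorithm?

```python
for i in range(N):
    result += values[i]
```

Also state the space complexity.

Time complexity: O(n).
Space complexity: O(1).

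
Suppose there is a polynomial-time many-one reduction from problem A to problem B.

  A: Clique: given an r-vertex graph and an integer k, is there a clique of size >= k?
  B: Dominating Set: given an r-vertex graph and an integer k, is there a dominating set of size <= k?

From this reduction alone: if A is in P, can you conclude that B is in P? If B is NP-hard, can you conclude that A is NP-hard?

A poly-time reduction A <=_p B transfers tractability DOWN (B easy => A easy) and hardness UP (A hard => B hard), not the reverse.
From A in P, the reduction alone does NOT give B in P: any problem in P trivially reduces to SAT, yet SAT is not known to be in P.
From B NP-hard, the reduction alone does NOT give A NP-hard: again, easy problems reduce to hard ones.
(Here in fact A is NP-complete and B is NP-complete.)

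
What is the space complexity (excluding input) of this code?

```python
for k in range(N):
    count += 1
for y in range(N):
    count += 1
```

Space complexity: O(1).
Only a constant amount of auxiliary storage is used; nothing grows with n.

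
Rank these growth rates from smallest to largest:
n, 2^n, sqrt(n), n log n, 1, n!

Ordered by growth rate: 1 < sqrt(n) < n < n log n < 2^n < n!.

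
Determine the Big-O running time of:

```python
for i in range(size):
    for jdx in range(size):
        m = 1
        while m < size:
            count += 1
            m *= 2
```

Time complexity: O(n^2 log n).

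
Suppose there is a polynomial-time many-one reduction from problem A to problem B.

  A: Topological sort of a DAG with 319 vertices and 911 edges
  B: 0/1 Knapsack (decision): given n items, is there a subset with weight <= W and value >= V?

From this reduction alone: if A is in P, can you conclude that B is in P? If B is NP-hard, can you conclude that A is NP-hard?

A poly-time reduction A <=_p B transfers tractability DOWN (B easy => A easy) and hardness UP (A hard => B hard), not the reverse.
From A in P, the reduction alone does NOT give B in P: any problem in P trivially reduces to SAT, yet SAT is not known to be in P.
From B NP-hard, the reduction alone does NOT give A NP-hard: again, easy problems reduce to hard ones.
(Here in fact A is P and B is NP-complete.)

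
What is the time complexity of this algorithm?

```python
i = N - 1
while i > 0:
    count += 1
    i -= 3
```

Time complexity: O(n).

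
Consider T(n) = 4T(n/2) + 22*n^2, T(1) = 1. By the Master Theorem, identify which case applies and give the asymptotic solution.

a=4, b=2, f(n)=22*n^2.
log_2(4) = 2, so n^(log_b(a)) = n^2.
f(n) = Theta(n^2), so Case 2 applies.
T(n) = Theta(n^2 log n).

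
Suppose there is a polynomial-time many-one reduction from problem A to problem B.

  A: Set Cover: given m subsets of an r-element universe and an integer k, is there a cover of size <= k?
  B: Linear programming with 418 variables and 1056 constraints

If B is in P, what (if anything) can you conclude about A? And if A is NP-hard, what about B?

A poly-time reduction A <=_p B means any A-instance can be transformed to a B-instance in poly time.
If B is in P: compose the reduction with B's poly-time algorithm to solve A in poly time, so A is in P.
If A is NP-hard: every NP problem reduces to A, which reduces to B; composing reductions, every NP problem reduces to B, so B is NP-hard.
(Here in fact A is NP-complete and B is in P, so no such reduction is known -- its existence would imply P = NP; the analysis concerns only what the assumed reduction would or would not let you conclude.)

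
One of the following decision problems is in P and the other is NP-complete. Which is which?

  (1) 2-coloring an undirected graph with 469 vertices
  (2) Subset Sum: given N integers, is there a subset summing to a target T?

(1) is P: 2-coloring is bipartiteness testing via BFS, O(V+E).
(2) is NP-complete: one of Karp's 21 NP-complete problems.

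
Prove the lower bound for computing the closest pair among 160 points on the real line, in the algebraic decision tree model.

Reduction from element distinctness: given 160 reals, the closest-pair distance is 0 iff two are equal. Element distinctness has an Omega(n log n) lower bound in the algebraic decision tree model (Ben-Or). Therefore closest pair on a line also requires Omega(n log n). Sorting then a linear scan achieves this.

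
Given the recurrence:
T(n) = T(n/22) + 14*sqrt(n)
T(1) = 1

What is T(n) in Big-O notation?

Each level contributes sqrt(n/22^k). Geometric series with ratio 1/sqrt(22) < 1 sums to O(sqrt(n)).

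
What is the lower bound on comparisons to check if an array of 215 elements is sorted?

To verify 215 elements are sorted, we must compare each consecutive pair. Skipping any pair allows an adversary to swap them. Therefore 214 comparisons are necessary and sufficient.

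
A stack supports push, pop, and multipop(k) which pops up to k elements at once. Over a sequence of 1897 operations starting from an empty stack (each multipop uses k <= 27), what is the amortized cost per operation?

Each element is pushed exactly once and popped at most once (whether by pop or as part of a multipop). So the total number of individual pops over the whole sequence is at most the number of pushes, which is at most 1897. Total work <= 2 * 1897, hence O(1) amortized per operation.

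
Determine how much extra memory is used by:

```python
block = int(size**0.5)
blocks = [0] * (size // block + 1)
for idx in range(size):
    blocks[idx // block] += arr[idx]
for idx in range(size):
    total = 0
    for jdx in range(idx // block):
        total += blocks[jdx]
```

Space complexity: O(sqrt(n)).
Storage scales with sqrt(n).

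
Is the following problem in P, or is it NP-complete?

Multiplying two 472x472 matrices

This problem is in P: the schoolbook algorithm runs in O(n^3).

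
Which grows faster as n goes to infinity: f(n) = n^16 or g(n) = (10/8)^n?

g(n) = (10/8)^n grows faster: (10/8)^n is exponential with base 10/8 > 1, dominating every polynomial.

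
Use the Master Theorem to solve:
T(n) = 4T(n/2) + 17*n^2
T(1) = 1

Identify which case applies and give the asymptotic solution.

a=4, b=2, f(n)=17*n^2.
log_2(4) = 2, so n^(log_b(a)) = n^2.
f(n) = Theta(n^2), so Case 2 applies.
T(n) = Theta(n^2 log n).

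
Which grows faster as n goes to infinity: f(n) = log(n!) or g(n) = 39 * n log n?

f(n) = log(n!) and g(n) = 39 * n log n are Theta of each other: Stirling: log(n!) = n log n - n + O(log n) = Theta(n log n); the constant 39 doesn't change the Theta class.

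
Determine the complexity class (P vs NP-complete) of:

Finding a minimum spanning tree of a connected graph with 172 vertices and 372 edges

This problem is in P: Kruskal's / Prim's algorithms run in polynomial time.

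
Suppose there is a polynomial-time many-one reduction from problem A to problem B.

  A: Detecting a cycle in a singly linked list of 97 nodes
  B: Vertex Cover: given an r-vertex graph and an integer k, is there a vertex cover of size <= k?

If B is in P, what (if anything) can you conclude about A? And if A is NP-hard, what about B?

A poly-time reduction A <=_p B means any A-instance can be transformed to a B-instance in poly time.
If B is in P: compose the reduction with B's poly-time algorithm to solve A in poly time, so A is in P.
If A is NP-hard: every NP problem reduces to A, which reduces to B; composing reductions, every NP problem reduces to B, so B is NP-hard.
(Here in fact A is P and B is NP-complete.)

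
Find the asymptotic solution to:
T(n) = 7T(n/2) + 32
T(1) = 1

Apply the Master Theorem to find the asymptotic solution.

a=7, b=2, f(n)=32. log_2(7) = 2.807. Case 1 of Master Theorem: T(n) = O(n^2.807).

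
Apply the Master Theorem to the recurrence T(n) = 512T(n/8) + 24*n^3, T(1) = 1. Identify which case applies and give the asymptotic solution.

a=512, b=8, f(n)=24*n^3.
log_8(512) = 3, so n^(log_b(a)) = n^3.
f(n) = Theta(n^3), so Case 2 applies.
T(n) = Theta(n^3 log n).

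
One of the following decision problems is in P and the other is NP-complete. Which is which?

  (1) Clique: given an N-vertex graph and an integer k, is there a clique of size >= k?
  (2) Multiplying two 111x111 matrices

(1) is NP-complete: complement of Independent Set / Vertex Cover (with k part of the input).
(2) is P: the schoolbook algorithm runs in O(n^3).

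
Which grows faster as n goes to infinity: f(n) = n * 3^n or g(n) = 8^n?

g(n) = 8^n grows faster: 8^n / (n 3^n) = (8/3)^n / n -> infinity since 8/3 > 1.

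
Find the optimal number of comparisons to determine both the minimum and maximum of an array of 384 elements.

Naive approach: 766 comparisons (383 for max + 383 for min).
Optimal: Compare elements in pairs first (floor(n/2) = 192 comparisons), then find max among winners and min among losers (191 comparisons each).
Total: ceil(3n/2) - 2 = 574 comparisons. An adversary argument shows this is also a lower bound.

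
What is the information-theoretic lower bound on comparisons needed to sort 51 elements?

There are 51! = 1551118753287382280224243016469303211063259720016986112000000000000 possible orderings. Each comparison gives 1 bit. We need at least ceil(log_2(1551118753287382280224243016469303211063259720016986112000000000000)) = 220 comparisons.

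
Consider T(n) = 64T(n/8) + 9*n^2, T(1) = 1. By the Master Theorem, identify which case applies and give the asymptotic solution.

a=64, b=8, f(n)=9*n^2.
log_8(64) = 2, so n^(log_b(a)) = n^2.
f(n) = Theta(n^2), so Case 2 applies.
T(n) = Theta(n^2 log n).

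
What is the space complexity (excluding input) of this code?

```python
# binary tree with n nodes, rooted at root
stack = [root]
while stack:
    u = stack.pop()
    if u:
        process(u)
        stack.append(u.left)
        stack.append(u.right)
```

Space complexity: O(n).
Auxiliary storage grows linearly with the input size n in the worst case.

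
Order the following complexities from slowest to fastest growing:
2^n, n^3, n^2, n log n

Ordered by growth rate: n log n < n^2 < n^3 < 2^n.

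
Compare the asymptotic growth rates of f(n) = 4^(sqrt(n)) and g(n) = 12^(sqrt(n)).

g(n) = 12^(sqrt(n)) grows faster: ratio is (12/4)^(sqrt(n)) -> infinity since 12/4 > 1.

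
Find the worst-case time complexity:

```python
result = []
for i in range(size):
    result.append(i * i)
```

Time complexity: O(n).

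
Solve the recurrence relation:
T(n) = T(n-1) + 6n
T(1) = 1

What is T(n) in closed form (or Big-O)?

Unrolling: T(n) = 1 + 6*(2 + 3 + ... + n) = 1 + 6*(n(n+1)/2 - 1) = O(n^2).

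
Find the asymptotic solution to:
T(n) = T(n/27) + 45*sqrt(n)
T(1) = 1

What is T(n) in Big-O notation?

Each level contributes sqrt(n/27^k). Geometric series with ratio 1/sqrt(27) < 1 sums to O(sqrt(n)).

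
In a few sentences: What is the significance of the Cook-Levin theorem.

The Cook-Levin theorem proves that SAT is NP-complete. It was the first problem shown to be NP-complete, establishing the foundation for proving other problems NP-complete via reductions from SAT.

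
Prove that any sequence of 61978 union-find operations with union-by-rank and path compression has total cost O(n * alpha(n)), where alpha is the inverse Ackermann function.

Using Tarjan's analysis with rank-based potential function. Union-by-rank keeps tree height O(log n). Path compression flattens paths during find. For n = 61978 operations, total cost is O(n * alpha(n)), effectively O(n) since alpha grows incredibly slowly.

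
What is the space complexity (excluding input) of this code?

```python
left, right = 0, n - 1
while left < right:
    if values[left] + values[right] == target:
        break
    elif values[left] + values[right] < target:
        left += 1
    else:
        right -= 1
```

Space complexity: O(1).
Only a constant amount of auxiliary storage is used; nothing grows with n.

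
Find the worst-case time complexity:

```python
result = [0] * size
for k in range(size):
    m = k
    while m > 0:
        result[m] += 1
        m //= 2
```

Time complexity: O(n log n).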